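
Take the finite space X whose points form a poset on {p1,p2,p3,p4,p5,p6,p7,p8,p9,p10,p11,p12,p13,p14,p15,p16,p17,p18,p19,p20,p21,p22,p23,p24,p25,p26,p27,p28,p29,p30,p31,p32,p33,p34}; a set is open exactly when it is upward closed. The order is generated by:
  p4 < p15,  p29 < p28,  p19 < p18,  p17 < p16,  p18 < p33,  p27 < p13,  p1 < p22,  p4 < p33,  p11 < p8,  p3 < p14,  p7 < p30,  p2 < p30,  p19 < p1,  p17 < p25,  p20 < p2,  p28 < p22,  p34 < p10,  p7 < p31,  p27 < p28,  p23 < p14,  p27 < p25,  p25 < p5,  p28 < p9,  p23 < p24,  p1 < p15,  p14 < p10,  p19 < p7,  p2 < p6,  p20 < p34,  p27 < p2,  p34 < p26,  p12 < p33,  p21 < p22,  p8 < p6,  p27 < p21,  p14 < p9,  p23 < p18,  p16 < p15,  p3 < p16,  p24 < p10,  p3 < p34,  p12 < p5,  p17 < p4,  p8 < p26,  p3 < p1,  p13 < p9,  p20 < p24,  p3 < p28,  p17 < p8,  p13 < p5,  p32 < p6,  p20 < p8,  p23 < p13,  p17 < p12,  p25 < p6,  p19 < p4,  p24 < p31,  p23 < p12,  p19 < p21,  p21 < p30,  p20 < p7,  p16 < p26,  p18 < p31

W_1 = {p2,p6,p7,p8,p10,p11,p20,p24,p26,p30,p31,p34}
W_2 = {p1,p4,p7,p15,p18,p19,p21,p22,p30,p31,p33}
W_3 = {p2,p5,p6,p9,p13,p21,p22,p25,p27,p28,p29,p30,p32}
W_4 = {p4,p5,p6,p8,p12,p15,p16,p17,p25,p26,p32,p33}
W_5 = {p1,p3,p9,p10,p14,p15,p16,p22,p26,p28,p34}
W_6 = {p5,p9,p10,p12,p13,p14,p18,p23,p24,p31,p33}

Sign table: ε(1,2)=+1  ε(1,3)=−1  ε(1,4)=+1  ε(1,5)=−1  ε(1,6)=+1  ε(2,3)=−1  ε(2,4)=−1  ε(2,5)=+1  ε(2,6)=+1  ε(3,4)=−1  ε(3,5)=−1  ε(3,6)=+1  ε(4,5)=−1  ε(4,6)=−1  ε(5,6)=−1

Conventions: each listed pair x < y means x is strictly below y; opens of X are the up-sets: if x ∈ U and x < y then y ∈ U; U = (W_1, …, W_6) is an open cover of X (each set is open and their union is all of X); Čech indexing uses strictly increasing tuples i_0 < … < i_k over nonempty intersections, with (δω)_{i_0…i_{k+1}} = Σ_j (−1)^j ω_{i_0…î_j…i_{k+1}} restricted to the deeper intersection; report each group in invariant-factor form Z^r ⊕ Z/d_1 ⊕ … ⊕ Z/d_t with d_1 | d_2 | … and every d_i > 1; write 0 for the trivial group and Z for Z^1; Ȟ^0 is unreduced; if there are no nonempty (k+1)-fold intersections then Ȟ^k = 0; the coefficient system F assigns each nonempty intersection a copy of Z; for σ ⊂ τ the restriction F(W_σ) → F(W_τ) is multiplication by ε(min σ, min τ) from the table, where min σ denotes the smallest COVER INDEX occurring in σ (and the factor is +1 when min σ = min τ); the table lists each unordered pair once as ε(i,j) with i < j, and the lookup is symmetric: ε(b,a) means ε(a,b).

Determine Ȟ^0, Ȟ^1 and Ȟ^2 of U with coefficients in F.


Ȟ^0 ≅ 0, Ȟ^1 ≅ Z/2, Ȟ^2 ≅ Z

nerve of the cover:
  W12={p7,p30,p31} W13={p2,p6,p30} W14={p6,p8,p26} W15={p10,p26,p34} W16={p10,p24,p31} W23={p21,p22,p30} W24={p4,p15,p33} W25={p1,p15,p22} W26={p18,p31,p33} W34={p5,p6,p25,p32} W35={p9,p22,p28} W36={p5,p9,p13} W45={p15,p16,p26} W46={p5,p12,p33} W56={p9,p10,p14}
  W123={p30} W126={p31} W134={p6} W145={p26} W156={p10} W235={p22} W245={p15} W246={p33} W346={p5} W356={p9}
C dims 6,15,10; δ0: rk 6, SNF 1^5·2; δ1: rk 9, SNF 1^9
Ȟ^0 = (6 − 6) − 0 = 0, so Ȟ^0 ≅ 0
Ȟ^1 = (15 − 9) − 6 = 0 plus torsion [2], so Ȟ^1 ≅ Z/2
Ȟ^2 = (10 − 0) − 9 = 1, so Ȟ^2 ≅ Z


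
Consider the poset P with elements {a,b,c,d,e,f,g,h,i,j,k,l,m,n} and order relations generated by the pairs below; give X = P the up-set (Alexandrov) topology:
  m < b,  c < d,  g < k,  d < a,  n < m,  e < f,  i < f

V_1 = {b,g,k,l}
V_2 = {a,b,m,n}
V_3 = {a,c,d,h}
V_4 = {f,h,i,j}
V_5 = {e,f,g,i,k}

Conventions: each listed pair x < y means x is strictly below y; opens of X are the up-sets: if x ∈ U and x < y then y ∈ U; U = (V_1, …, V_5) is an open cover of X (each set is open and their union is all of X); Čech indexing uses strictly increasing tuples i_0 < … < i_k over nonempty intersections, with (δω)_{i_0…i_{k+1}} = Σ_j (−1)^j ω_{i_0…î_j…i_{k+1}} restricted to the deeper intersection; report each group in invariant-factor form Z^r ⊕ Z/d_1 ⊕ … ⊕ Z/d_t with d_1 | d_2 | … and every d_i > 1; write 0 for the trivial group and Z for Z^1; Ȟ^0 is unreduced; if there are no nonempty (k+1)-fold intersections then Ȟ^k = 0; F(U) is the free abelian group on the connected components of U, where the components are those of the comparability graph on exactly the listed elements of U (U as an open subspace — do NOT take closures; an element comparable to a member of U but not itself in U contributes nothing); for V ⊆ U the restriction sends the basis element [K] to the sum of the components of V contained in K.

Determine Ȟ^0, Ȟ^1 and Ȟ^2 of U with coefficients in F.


Ȟ^0(U;F) ≅ Z^7, Ȟ^1(U;F) ≅ 0, Ȟ^2(U;F) ≅ 0

cover nerve:
  V12={b} V15={g,k} V23={a} V34={h} V45={f,i}
components per intersection:
  V1: {b} {g,k} {l}
  V2: {a} {b,m,n}
  V3: {a,c,d} {h}
  V4: {f,i} {h} {j}
  V5: {e,f,i} {g,k}
  V12: {b}
  V15: {g,k}
  V23: {a}
  V34: {h}
  V45: {f,i}
C dims 12,5; δ0: rk 5, SNF 1^5
Ȟ^0: (12−5)−0=7 ⇒ Z^7
Ȟ^1: (5−0)−5=0 ⇒ 0
Ȟ^2: (0−0)−0=0 ⇒ 0


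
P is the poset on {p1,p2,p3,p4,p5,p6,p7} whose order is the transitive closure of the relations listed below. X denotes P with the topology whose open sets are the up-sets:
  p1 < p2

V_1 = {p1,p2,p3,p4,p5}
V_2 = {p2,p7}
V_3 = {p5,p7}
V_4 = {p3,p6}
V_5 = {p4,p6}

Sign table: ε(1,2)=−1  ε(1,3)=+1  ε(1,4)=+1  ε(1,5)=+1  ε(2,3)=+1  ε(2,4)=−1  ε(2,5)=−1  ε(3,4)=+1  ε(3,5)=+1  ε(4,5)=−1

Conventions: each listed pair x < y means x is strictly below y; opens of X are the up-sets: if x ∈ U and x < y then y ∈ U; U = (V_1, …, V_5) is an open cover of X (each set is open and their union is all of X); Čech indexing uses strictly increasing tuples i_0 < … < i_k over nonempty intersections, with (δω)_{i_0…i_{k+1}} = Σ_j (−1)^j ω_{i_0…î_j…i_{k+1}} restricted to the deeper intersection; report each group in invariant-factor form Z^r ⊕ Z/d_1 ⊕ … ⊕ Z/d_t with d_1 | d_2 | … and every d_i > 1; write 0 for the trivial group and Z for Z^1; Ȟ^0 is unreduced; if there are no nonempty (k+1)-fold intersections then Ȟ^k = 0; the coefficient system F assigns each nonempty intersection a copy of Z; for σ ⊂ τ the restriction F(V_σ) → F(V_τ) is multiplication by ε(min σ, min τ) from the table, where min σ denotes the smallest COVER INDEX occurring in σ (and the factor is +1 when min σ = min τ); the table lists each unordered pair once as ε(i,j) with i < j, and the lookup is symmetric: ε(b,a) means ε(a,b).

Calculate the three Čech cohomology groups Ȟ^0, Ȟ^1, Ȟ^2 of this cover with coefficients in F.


nonempty intersections:
  V12={p2} V13={p5} V14={p3} V15={p4} V23={p7} V45={p6}
C dims 5,6; δ0: rk 5, SNF 1^4·2
Ȟ^0: (5−5)−0=0 ⇒ 0
Ȟ^1: (6−0)−5=1 plus torsion [2] ⇒ Z ⊕ Z/2
Ȟ^2: (0−0)−0=0 ⇒ 0

Ȟ^0(U;F) ≅ 0,  Ȟ^1(U;F) ≅ Z ⊕ Z/2,  Ȟ^2(U;F) ≅ 0


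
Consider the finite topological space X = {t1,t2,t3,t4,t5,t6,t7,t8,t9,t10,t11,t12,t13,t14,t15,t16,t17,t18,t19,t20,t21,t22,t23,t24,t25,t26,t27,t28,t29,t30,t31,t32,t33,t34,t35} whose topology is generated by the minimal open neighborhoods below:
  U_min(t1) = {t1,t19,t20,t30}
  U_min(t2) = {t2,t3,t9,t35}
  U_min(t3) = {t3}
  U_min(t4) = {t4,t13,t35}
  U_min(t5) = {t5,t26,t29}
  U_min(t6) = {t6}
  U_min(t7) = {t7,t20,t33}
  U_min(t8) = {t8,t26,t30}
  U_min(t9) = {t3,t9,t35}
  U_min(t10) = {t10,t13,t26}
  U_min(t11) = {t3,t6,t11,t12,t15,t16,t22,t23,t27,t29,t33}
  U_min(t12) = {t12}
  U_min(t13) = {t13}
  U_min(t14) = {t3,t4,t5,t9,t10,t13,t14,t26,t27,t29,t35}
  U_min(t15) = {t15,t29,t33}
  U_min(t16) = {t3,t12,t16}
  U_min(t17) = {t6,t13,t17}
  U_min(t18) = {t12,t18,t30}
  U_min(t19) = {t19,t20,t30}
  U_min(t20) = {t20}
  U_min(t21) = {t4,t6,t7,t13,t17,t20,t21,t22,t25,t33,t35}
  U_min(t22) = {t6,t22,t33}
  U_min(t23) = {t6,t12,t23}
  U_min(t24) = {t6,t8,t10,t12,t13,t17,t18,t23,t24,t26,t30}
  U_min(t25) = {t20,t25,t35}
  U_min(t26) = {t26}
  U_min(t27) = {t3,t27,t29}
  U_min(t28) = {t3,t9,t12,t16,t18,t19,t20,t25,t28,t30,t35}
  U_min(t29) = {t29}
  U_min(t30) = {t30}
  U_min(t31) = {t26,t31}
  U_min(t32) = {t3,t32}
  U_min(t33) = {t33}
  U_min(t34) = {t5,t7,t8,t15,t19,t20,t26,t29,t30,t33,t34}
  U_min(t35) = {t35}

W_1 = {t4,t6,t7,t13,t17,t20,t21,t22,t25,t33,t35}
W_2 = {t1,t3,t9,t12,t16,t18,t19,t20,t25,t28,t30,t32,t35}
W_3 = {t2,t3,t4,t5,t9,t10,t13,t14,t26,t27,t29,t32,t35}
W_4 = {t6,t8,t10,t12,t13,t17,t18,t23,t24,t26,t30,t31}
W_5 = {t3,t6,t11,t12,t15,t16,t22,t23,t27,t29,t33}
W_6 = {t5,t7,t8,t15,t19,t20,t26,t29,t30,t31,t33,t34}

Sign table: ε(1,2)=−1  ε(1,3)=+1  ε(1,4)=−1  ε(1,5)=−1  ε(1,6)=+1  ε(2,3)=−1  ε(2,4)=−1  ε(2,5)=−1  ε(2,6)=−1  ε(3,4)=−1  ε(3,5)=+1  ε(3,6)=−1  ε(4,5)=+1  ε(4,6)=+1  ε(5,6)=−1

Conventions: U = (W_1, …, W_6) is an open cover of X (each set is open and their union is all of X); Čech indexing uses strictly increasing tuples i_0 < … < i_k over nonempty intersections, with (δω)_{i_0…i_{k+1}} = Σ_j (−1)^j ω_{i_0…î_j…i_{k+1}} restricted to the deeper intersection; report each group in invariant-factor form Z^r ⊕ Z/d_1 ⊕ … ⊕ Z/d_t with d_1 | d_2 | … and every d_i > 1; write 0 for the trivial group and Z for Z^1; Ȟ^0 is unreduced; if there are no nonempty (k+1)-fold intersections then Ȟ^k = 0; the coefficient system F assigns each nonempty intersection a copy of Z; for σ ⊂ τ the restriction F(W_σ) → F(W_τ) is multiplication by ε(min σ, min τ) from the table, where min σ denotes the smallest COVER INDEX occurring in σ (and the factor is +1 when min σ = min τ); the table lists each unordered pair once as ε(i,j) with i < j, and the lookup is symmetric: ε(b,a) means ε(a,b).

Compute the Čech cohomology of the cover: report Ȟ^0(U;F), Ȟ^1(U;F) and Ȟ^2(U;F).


Ȟ^0 ≅ 0; Ȟ^1 ≅ Z/2; Ȟ^2 ≅ Z

nerve of the cover:
  W12={t20,t25,t35} W13={t4,t13,t35} W14={t6,t13,t17} W15={t6,t22,t33} W16={t7,t20,t33} W23={t3,t9,t32,t35} W24={t12,t18,t30} W25={t3,t12,t16} W26={t19,t20,t30} W34={t10,t13,t26} W35={t3,t27,t29} W36={t5,t26,t29} W45={t6,t12,t23} W46={t8,t26,t30,t31} W56={t15,t29,t33}
  W123={t35} W126={t20} W134={t13} W145={t6} W156={t33} W235={t3} W245={t12} W246={t30} W346={t26} W356={t29}
C dims 6,15,10; δ0: rk 6, SNF 1^5·2; δ1: rk 9, SNF 1^9
Ȟ^0 = (6 − 6) − 0 = 0, so Ȟ^0 ≅ 0
Ȟ^1 = (15 − 9) − 6 = 0 plus torsion [2], so Ȟ^1 ≅ Z/2
Ȟ^2 = (10 − 0) − 9 = 1, so Ȟ^2 ≅ Z


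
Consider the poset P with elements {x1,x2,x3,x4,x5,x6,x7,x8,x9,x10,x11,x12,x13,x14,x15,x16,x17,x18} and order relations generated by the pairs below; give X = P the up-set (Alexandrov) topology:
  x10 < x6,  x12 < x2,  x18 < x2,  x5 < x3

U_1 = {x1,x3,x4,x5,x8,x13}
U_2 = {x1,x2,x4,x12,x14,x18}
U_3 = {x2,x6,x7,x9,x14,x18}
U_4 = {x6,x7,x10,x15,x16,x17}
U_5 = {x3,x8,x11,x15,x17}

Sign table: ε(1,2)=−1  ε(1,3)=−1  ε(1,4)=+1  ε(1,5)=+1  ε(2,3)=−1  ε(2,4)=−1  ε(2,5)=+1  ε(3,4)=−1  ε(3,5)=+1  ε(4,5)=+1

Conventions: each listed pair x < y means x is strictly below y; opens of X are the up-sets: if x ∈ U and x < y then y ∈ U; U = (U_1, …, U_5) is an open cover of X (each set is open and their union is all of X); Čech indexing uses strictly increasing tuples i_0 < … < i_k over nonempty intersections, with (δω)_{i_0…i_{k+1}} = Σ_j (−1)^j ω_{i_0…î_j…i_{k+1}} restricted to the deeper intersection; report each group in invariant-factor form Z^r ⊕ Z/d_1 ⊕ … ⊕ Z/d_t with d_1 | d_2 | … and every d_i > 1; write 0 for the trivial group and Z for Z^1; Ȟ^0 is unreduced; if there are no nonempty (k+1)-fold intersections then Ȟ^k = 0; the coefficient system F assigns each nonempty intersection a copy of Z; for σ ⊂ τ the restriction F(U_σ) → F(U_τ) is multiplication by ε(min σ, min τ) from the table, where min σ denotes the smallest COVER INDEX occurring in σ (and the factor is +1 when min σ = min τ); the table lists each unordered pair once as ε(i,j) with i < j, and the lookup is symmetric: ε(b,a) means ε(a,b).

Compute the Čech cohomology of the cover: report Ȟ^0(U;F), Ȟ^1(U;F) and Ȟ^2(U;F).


cover nerve:
  U12={x1,x4} U15={x3,x8} U23={x2,x14,x18} U34={x6,x7} U45={x15,x17}
C dims 5,5; δ0: rk 5, SNF 1^4·2
Ȟ^0: (5−5)−0=0 ⇒ 0
Ȟ^1: (5−0)−5=0 plus torsion [2] ⇒ Z/2
Ȟ^2: (0−0)−0=0 ⇒ 0

Ȟ^0 = 0; Ȟ^1 = Z/2; Ȟ^2 = 0


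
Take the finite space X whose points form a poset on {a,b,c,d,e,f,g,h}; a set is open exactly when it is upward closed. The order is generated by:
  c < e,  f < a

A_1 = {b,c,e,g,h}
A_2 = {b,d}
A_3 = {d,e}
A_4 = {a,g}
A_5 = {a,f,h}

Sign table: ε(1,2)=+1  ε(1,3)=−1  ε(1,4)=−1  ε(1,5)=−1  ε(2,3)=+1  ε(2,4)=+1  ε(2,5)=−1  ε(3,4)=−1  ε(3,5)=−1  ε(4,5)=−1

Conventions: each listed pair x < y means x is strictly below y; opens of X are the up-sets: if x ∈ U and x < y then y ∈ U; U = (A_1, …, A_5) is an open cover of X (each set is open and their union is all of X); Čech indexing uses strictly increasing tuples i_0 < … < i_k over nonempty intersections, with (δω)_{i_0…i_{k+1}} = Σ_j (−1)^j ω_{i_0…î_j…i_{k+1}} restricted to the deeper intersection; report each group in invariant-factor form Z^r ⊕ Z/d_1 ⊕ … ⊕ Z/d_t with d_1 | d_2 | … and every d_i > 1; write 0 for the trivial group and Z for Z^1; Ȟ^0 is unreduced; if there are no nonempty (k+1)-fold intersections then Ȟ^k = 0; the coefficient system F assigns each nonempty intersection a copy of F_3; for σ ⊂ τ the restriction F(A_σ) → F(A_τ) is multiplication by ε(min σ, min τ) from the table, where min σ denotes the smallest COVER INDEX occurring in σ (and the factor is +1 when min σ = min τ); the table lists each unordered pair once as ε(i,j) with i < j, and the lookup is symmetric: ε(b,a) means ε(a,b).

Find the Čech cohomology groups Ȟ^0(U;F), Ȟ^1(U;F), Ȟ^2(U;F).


cover nerve:
  A12={b} A13={e} A14={g} A15={h} A23={d} A45={a}
C dims 5,6; δ0: rk_F3 5
Ȟ^0: (5−5)−0=0 ⇒ 0
Ȟ^1: (6−0)−5=1 ⇒ Z/3
Ȟ^2: (0−0)−0=0 ⇒ 0

Ȟ^0(U;F) ≅ 0, Ȟ^1(U;F) ≅ Z/3 and Ȟ^2(U;F) ≅ 0


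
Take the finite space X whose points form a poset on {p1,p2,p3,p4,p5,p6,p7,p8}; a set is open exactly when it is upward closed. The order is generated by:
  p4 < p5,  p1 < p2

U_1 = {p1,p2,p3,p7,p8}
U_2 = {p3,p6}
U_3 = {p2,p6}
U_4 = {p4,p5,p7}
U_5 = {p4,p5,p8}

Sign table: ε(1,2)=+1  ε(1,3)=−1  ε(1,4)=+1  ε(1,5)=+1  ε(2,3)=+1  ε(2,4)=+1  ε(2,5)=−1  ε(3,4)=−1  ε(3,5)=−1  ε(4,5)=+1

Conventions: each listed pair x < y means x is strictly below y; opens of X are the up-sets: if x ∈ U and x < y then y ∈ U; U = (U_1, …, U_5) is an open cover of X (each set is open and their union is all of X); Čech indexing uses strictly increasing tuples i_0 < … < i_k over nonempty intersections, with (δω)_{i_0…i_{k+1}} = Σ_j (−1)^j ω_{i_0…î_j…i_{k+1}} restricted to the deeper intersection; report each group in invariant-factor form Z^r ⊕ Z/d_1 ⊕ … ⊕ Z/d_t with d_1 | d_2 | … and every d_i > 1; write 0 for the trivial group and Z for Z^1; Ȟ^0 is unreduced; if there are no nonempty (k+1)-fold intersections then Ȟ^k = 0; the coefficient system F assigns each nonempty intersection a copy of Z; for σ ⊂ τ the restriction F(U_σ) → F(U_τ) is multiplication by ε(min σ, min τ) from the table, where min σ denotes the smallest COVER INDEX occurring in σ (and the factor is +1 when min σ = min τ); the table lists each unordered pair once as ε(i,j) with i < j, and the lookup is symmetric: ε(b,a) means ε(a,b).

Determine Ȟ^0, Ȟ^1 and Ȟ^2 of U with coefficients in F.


Ȟ^0(U;F) ≅ 0,  Ȟ^1(U;F) ≅ Z ⊕ Z/2,  Ȟ^2(U;F) ≅ 0

nonempty intersections:
  U12={p3} U13={p2} U14={p7} U15={p8} U23={p6} U45={p4,p5}
C dims 5,6; δ0: rk 5, SNF 1^4·2
Ȟ^0: (5−5)−0=0 ⇒ 0
Ȟ^1: (6−0)−5=1 plus torsion [2] ⇒ Z ⊕ Z/2
Ȟ^2: (0−0)−0=0 ⇒ 0


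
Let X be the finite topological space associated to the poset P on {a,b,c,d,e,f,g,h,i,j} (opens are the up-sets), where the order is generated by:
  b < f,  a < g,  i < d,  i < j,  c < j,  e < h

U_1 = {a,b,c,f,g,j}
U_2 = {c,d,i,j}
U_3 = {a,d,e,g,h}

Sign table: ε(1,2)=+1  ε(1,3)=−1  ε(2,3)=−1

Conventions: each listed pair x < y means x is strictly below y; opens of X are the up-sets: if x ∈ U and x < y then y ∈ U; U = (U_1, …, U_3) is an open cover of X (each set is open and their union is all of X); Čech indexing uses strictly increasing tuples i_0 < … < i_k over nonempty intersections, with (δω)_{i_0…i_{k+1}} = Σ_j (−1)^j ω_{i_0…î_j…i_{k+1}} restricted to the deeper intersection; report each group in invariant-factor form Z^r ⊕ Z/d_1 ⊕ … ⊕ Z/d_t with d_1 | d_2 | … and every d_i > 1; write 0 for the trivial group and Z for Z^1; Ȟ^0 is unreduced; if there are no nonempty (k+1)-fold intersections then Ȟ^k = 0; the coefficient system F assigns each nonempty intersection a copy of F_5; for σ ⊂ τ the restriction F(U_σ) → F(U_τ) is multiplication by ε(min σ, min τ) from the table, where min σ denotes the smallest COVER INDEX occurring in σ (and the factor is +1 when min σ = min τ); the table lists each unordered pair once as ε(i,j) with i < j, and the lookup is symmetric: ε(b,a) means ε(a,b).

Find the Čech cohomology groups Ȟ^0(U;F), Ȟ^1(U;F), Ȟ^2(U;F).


Ȟ^0 = Z/5; Ȟ^1 = Z/5; Ȟ^2 = 0

nerve simplices:
  U12={c,j} U13={a,g} U23={d}
C dims 3,3; δ0: rk_F5 2
degree 0: 3−2−0 = 1 → Ȟ^0 ≅ Z/5
degree 1: 3−0−2 = 1 → Ȟ^1 ≅ Z/5
degree 2: 0−0−0 = 0 → Ȟ^2 ≅ 0


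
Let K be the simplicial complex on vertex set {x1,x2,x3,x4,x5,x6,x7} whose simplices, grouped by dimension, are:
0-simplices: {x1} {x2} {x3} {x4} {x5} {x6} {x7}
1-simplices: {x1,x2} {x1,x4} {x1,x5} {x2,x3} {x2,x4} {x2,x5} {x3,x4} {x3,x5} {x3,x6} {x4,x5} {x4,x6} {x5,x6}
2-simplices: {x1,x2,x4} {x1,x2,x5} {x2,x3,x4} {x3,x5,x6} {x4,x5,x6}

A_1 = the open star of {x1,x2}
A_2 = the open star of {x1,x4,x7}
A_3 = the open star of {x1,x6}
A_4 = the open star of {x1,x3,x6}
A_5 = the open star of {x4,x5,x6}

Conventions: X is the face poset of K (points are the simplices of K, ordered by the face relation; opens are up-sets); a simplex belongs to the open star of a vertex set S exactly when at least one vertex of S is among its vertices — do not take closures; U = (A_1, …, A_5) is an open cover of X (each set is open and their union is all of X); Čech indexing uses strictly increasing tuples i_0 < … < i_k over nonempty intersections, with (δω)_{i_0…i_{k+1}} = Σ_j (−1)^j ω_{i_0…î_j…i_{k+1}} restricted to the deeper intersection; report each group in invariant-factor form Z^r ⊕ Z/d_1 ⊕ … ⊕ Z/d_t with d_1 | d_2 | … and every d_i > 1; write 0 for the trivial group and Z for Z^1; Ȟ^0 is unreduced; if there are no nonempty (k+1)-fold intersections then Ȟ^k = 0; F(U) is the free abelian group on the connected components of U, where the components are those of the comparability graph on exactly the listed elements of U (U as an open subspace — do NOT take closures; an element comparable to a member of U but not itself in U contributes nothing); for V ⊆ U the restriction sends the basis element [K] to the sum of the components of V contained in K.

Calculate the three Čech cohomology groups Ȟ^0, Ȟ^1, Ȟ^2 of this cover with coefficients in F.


Ȟ^0 ≅ Z^2,  Ȟ^1 ≅ Z^2,  Ȟ^2 ≅ 0

nonempty intersections:
  A1={{x1},{x2},{x1,x2},{x1,x4},{x1,x5},{x2,x3},{x2,x4},{x2,x5},{x1,x2,x4},{x1,x2,x5},{x2,x3,x4}} A2={{x1},{x4},{x7},{x1,x2},{x1,x4},{x1,x5},{x2,x4},{x3,x4},{x4,x5},{x4,x6},{x1,x2,x4},{x1,x2,x5},{x2,x3,x4},{x4,x5,x6}} A3={{x1},{x6},{x1,x2},{x1,x4},{x1,x5},{x3,x6},{x4,x6},{x5,x6},{x1,x2,x4},{x1,x2,x5},{x3,x5,x6},{x4,x5,x6}} A4={{x1},{x3},{x6},{x1,x2},{x1,x4},{x1,x5},{x2,x3},{x3,x4},{x3,x5},{x3,x6},{x4,x6},{x5,x6},{x1,x2,x4},{x1,x2,x5},{x2,x3,x4},{x3,x5,x6},{x4,x5,x6}} A5={{x4},{x5},{x6},{x1,x4},{x1,x5},{x2,x4},{x2,x5},{x3,x4},{x3,x5},{x3,x6},{x4,x5},{x4,x6},{x5,x6},{x1,x2,x4},{x1,x2,x5},{x2,x3,x4},{x3,x5,x6},{x4,x5,x6}}
  A12={{x1},{x1,x2},{x1,x4},{x1,x5},{x2,x4},{x1,x2,x4},{x1,x2,x5},{x2,x3,x4}} A13={{x1},{x1,x2},{x1,x4},{x1,x5},{x1,x2,x4},{x1,x2,x5}} A14={{x1},{x1,x2},{x1,x4},{x1,x5},{x2,x3},{x1,x2,x4},{x1,x2,x5},{x2,x3,x4}} A15={{x1,x4},{x1,x5},{x2,x4},{x2,x5},{x1,x2,x4},{x1,x2,x5},{x2,x3,x4}} A23={{x1},{x1,x2},{x1,x4},{x1,x5},{x4,x6},{x1,x2,x4},{x1,x2,x5},{x4,x5,x6}} A24={{x1},{x1,x2},{x1,x4},{x1,x5},{x3,x4},{x4,x6},{x1,x2,x4},{x1,x2,x5},{x2,x3,x4},{x4,x5,x6}} A25={{x4},{x1,x4},{x1,x5},{x2,x4},{x3,x4},{x4,x5},{x4,x6},{x1,x2,x4},{x1,x2,x5},{x2,x3,x4},{x4,x5,x6}} A34={{x1},{x6},{x1,x2},{x1,x4},{x1,x5},{x3,x6},{x4,x6},{x5,x6},{x1,x2,x4},{x1,x2,x5},{x3,x5,x6},{x4,x5,x6}} A35={{x6},{x1,x4},{x1,x5},{x3,x6},{x4,x6},{x5,x6},{x1,x2,x4},{x1,x2,x5},{x3,x5,x6},{x4,x5,x6}} A45={{x6},{x1,x4},{x1,x5},{x3,x4},{x3,x5},{x3,x6},{x4,x6},{x5,x6},{x1,x2,x4},{x1,x2,x5},{x2,x3,x4},{x3,x5,x6},{x4,x5,x6}}
  A123={{x1},{x1,x2},{x1,x4},{x1,x5},{x1,x2,x4},{x1,x2,x5}} A124={{x1},{x1,x2},{x1,x4},{x1,x5},{x1,x2,x4},{x1,x2,x5},{x2,x3,x4}} A125={{x1,x4},{x1,x5},{x2,x4},{x1,x2,x4},{x1,x2,x5},{x2,x3,x4}} A134={{x1},{x1,x2},{x1,x4},{x1,x5},{x1,x2,x4},{x1,x2,x5}} A135={{x1,x4},{x1,x5},{x1,x2,x4},{x1,x2,x5}} A145={{x1,x4},{x1,x5},{x1,x2,x4},{x1,x2,x5},{x2,x3,x4}} A234={{x1},{x1,x2},{x1,x4},{x1,x5},{x4,x6},{x1,x2,x4},{x1,x2,x5},{x4,x5,x6}} A235={{x1,x4},{x1,x5},{x4,x6},{x1,x2,x4},{x1,x2,x5},{x4,x5,x6}} A245={{x1,x4},{x1,x5},{x3,x4},{x4,x6},{x1,x2,x4},{x1,x2,x5},{x2,x3,x4},{x4,x5,x6}} A345={{x6},{x1,x4},{x1,x5},{x3,x6},{x4,x6},{x5,x6},{x1,x2,x4},{x1,x2,x5},{x3,x5,x6},{x4,x5,x6}}
  A1234={{x1},{x1,x2},{x1,x4},{x1,x5},{x1,x2,x4},{x1,x2,x5}} A1235={{x1,x4},{x1,x5},{x1,x2,x4},{x1,x2,x5}} A1245={{x1,x4},{x1,x5},{x1,x2,x4},{x1,x2,x5},{x2,x3,x4}} A1345={{x1,x4},{x1,x5},{x1,x2,x4},{x1,x2,x5}} A2345={{x1,x4},{x1,x5},{x4,x6},{x1,x2,x4},{x1,x2,x5},{x4,x5,x6}}
  A12345={{x1,x4},{x1,x5},{x1,x2,x4},{x1,x2,x5}}
components per intersection:
  A1: {{x1},{x2},{x1,x2},{x1,x4},{x1,x5},{x2,x3},{x2,x4},{x2,x5},{x1,x2,x4},{x1,x2,x5},{x2,x3,x4}}
  A2: {{x1},{x4},{x1,x2},{x1,x4},{x1,x5},{x2,x4},{x3,x4},{x4,x5},{x4,x6},{x1,x2,x4},{x1,x2,x5},{x2,x3,x4},{x4,x5,x6}} {{x7}}
  A3: {{x1},{x1,x2},{x1,x4},{x1,x5},{x1,x2,x4},{x1,x2,x5}} {{x6},{x3,x6},{x4,x6},{x5,x6},{x3,x5,x6},{x4,x5,x6}}
  A4: {{x1},{x1,x2},{x1,x4},{x1,x5},{x1,x2,x4},{x1,x2,x5}} {{x3},{x6},{x2,x3},{x3,x4},{x3,x5},{x3,x6},{x4,x6},{x5,x6},{x2,x3,x4},{x3,x5,x6},{x4,x5,x6}}
  A5: {{x4},{x5},{x6},{x1,x4},{x1,x5},{x2,x4},{x2,x5},{x3,x4},{x3,x5},{x3,x6},{x4,x5},{x4,x6},{x5,x6},{x1,x2,x4},{x1,x2,x5},{x2,x3,x4},{x3,x5,x6},{x4,x5,x6}}
  A12: {{x1},{x1,x2},{x1,x4},{x1,x5},{x2,x4},{x1,x2,x4},{x1,x2,x5},{x2,x3,x4}}
  A13: {{x1},{x1,x2},{x1,x4},{x1,x5},{x1,x2,x4},{x1,x2,x5}}
  A14: {{x1},{x1,x2},{x1,x4},{x1,x5},{x1,x2,x4},{x1,x2,x5}} {{x2,x3},{x2,x3,x4}}
  A15: {{x1,x4},{x2,x4},{x1,x2,x4},{x2,x3,x4}} {{x1,x5},{x2,x5},{x1,x2,x5}}
  A23: {{x1},{x1,x2},{x1,x4},{x1,x5},{x1,x2,x4},{x1,x2,x5}} {{x4,x6},{x4,x5,x6}}
  A24: {{x1},{x1,x2},{x1,x4},{x1,x5},{x1,x2,x4},{x1,x2,x5}} {{x3,x4},{x2,x3,x4}} {{x4,x6},{x4,x5,x6}}
  A25: {{x4},{x1,x4},{x2,x4},{x3,x4},{x4,x5},{x4,x6},{x1,x2,x4},{x2,x3,x4},{x4,x5,x6}} {{x1,x5},{x1,x2,x5}}
  A34: {{x1},{x1,x2},{x1,x4},{x1,x5},{x1,x2,x4},{x1,x2,x5}} {{x6},{x3,x6},{x4,x6},{x5,x6},{x3,x5,x6},{x4,x5,x6}}
  A35: {{x6},{x3,x6},{x4,x6},{x5,x6},{x3,x5,x6},{x4,x5,x6}} {{x1,x4},{x1,x2,x4}} {{x1,x5},{x1,x2,x5}}
  A45: {{x6},{x3,x5},{x3,x6},{x4,x6},{x5,x6},{x3,x5,x6},{x4,x5,x6}} {{x1,x4},{x1,x2,x4}} {{x1,x5},{x1,x2,x5}} {{x3,x4},{x2,x3,x4}}
  A123: {{x1},{x1,x2},{x1,x4},{x1,x5},{x1,x2,x4},{x1,x2,x5}}
  A124: {{x1},{x1,x2},{x1,x4},{x1,x5},{x1,x2,x4},{x1,x2,x5}} {{x2,x3,x4}}
  A125: {{x1,x4},{x2,x4},{x1,x2,x4},{x2,x3,x4}} {{x1,x5},{x1,x2,x5}}
  A134: {{x1},{x1,x2},{x1,x4},{x1,x5},{x1,x2,x4},{x1,x2,x5}}
  A135: {{x1,x4},{x1,x2,x4}} {{x1,x5},{x1,x2,x5}}
  A145: {{x1,x4},{x1,x2,x4}} {{x1,x5},{x1,x2,x5}} {{x2,x3,x4}}
  A234: {{x1},{x1,x2},{x1,x4},{x1,x5},{x1,x2,x4},{x1,x2,x5}} {{x4,x6},{x4,x5,x6}}
  A235: {{x1,x4},{x1,x2,x4}} {{x1,x5},{x1,x2,x5}} {{x4,x6},{x4,x5,x6}}
  A245: {{x1,x4},{x1,x2,x4}} {{x1,x5},{x1,x2,x5}} {{x3,x4},{x2,x3,x4}} {{x4,x6},{x4,x5,x6}}
  A345: {{x6},{x3,x6},{x4,x6},{x5,x6},{x3,x5,x6},{x4,x5,x6}} {{x1,x4},{x1,x2,x4}} {{x1,x5},{x1,x2,x5}}
  A1234: {{x1},{x1,x2},{x1,x4},{x1,x5},{x1,x2,x4},{x1,x2,x5}}
  A1235: {{x1,x4},{x1,x2,x4}} {{x1,x5},{x1,x2,x5}}
  A1245: {{x1,x4},{x1,x2,x4}} {{x1,x5},{x1,x2,x5}} {{x2,x3,x4}}
  A1345: {{x1,x4},{x1,x2,x4}} {{x1,x5},{x1,x2,x5}}
  A2345: {{x1,x4},{x1,x2,x4}} {{x1,x5},{x1,x2,x5}} {{x4,x6},{x4,x5,x6}}
  A12345: {{x1,x4},{x1,x2,x4}} {{x1,x5},{x1,x2,x5}}
C dims 8,22,23,11; δ0: rk 6, SNF 1^6; δ1: rk 14, SNF 1^14; δ2: rk 9, SNF 1^9
Ȟ^0: (8−6)−0=2 ⇒ Z^2
Ȟ^1: (22−14)−6=2 ⇒ Z^2
Ȟ^2: (23−9)−14=0 ⇒ 0


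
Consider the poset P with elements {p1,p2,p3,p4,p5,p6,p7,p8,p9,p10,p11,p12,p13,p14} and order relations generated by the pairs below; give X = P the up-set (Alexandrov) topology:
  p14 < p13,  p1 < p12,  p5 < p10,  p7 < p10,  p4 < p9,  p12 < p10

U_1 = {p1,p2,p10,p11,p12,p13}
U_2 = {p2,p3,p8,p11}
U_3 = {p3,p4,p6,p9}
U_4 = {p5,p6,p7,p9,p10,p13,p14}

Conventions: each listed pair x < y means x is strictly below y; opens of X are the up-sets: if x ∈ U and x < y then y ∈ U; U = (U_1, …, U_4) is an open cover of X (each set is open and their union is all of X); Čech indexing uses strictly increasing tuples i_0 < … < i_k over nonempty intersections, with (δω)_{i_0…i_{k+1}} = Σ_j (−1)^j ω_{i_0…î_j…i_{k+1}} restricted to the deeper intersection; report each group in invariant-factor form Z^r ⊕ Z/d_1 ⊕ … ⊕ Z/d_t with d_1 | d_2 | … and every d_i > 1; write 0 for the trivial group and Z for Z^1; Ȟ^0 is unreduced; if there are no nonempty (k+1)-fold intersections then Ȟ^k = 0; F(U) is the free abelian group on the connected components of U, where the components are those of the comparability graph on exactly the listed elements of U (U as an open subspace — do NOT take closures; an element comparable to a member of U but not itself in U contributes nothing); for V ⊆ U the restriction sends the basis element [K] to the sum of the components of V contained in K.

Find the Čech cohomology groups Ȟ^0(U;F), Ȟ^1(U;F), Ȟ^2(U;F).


Ȟ^0 ≅ Z^8, Ȟ^1 ≅ 0 and Ȟ^2 ≅ 0

intersection data:
  U12={p2,p11} U14={p10,p13} U23={p3} U34={p6,p9}
components per intersection:
  U1: {p1,p10,p12} {p2} {p11} {p13}
  U2: {p2} {p3} {p8} {p11}
  U3: {p3} {p4,p9} {p6}
  U4: {p5,p7,p10} {p6} {p9} {p13,p14}
  U12: {p2} {p11}
  U14: {p10} {p13}
  U23: {p3}
  U34: {p6} {p9}
C dims 15,7; δ0: rk 7, SNF 1^7
Ȟ^0 = (15 − 7) − 0 = 8, so Ȟ^0 ≅ Z^8
Ȟ^1 = (7 − 0) − 7 = 0, so Ȟ^1 ≅ 0
Ȟ^2 = (0 − 0) − 0 = 0, so Ȟ^2 ≅ 0


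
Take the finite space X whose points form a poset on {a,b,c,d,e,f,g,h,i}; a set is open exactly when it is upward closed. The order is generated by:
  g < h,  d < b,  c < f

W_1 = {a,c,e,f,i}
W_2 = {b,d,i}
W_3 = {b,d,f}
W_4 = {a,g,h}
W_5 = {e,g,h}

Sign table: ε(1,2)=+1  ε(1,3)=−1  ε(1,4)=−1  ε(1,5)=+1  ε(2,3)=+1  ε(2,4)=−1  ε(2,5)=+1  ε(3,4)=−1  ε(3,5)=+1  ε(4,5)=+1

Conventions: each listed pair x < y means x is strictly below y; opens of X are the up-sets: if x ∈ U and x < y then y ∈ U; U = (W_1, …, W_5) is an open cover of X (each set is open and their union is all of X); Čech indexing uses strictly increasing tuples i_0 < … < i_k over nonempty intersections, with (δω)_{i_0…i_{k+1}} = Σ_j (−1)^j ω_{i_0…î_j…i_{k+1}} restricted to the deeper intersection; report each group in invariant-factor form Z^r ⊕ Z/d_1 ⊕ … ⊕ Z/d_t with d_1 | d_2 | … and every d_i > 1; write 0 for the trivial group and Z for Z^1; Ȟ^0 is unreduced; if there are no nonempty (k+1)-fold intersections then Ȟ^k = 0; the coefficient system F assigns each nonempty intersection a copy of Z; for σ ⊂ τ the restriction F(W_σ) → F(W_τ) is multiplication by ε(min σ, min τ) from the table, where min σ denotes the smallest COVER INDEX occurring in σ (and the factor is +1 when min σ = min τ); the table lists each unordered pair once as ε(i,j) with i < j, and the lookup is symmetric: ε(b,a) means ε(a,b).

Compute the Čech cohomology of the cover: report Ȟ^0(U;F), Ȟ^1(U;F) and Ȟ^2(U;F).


nonempty overlaps:
  W12={i} W13={f} W14={a} W15={e} W23={b,d} W45={g,h}
C dims 5,6; δ0: rk 5, SNF 1^4·2
degree 0: 5−5−0 = 0 → Ȟ^0 ≅ 0
degree 1: 6−0−5 = 1 plus torsion [2] → Ȟ^1 ≅ Z ⊕ Z/2
degree 2: 0−0−0 = 0 → Ȟ^2 ≅ 0

Ȟ^0 = 0, Ȟ^1 = Z ⊕ Z/2 and Ȟ^2 = 0


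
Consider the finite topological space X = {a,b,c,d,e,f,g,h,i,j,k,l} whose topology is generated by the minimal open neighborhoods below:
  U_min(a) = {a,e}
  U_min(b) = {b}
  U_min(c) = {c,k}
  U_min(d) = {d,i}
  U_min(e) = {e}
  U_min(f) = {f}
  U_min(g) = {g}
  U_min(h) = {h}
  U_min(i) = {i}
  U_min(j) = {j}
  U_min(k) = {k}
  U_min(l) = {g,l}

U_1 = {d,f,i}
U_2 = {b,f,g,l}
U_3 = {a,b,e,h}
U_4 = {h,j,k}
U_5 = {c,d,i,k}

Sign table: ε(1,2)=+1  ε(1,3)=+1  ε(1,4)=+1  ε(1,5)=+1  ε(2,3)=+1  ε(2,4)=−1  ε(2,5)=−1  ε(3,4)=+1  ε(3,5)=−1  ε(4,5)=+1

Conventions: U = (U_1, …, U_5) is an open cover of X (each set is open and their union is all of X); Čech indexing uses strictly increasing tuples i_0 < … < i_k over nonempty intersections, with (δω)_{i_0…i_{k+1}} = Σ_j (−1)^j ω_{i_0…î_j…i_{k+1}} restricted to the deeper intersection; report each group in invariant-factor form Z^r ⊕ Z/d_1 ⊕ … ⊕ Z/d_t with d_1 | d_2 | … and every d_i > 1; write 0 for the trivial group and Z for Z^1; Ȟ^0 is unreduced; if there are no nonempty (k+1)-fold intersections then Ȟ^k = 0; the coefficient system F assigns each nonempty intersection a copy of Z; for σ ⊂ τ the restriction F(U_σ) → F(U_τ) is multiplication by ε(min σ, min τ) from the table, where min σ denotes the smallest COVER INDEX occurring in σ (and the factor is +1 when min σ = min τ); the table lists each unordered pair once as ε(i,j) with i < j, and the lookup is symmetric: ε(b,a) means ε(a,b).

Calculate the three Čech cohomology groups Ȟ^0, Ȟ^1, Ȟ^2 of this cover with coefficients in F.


Ȟ^0(U;F) ≅ Z, Ȟ^1(U;F) ≅ Z and Ȟ^2(U;F) ≅ 0

cover nerve:
  U12={f} U15={d,i} U23={b} U34={h} U45={k}
C dims 5,5; δ0: rk 4, SNF 1^4
Ȟ^0: (5−4)−0=1 ⇒ Z
Ȟ^1: (5−0)−4=1 ⇒ Z
Ȟ^2: (0−0)−0=0 ⇒ 0


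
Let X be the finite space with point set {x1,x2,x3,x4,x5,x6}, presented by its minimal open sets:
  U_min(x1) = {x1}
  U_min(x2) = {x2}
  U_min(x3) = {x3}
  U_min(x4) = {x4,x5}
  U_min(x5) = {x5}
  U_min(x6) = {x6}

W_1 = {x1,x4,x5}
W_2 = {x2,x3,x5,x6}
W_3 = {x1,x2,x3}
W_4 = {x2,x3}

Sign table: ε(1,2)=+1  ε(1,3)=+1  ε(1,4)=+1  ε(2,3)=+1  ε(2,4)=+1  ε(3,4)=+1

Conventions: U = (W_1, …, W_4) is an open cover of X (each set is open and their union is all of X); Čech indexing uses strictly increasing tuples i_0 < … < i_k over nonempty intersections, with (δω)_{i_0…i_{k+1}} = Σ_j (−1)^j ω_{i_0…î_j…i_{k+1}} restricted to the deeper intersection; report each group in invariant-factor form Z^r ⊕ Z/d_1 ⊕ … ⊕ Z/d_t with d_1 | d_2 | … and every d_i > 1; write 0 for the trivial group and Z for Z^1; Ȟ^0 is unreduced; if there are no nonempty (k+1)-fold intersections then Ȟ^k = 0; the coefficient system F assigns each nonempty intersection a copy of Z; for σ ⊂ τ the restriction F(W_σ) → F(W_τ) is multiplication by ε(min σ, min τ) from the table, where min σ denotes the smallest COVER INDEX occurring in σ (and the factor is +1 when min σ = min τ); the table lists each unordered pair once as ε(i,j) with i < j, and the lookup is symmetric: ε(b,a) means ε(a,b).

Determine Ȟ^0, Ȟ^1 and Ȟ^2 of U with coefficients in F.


Ȟ^0(U;F) ≅ Z, Ȟ^1(U;F) ≅ Z, Ȟ^2(U;F) ≅ 0

nonempty overlaps:
  W12={x5} W13={x1} W23={x2,x3} W24={x2,x3} W34={x2,x3}
  W234={x2,x3}
C dims 4,5,1; δ0: rk 3, SNF 1^3; δ1: rk 1, SNF 1^1
degree 0: 4−3−0 = 1 → Ȟ^0 ≅ Z
degree 1: 5−1−3 = 1 → Ȟ^1 ≅ Z
degree 2: 1−0−1 = 0 → Ȟ^2 ≅ 0


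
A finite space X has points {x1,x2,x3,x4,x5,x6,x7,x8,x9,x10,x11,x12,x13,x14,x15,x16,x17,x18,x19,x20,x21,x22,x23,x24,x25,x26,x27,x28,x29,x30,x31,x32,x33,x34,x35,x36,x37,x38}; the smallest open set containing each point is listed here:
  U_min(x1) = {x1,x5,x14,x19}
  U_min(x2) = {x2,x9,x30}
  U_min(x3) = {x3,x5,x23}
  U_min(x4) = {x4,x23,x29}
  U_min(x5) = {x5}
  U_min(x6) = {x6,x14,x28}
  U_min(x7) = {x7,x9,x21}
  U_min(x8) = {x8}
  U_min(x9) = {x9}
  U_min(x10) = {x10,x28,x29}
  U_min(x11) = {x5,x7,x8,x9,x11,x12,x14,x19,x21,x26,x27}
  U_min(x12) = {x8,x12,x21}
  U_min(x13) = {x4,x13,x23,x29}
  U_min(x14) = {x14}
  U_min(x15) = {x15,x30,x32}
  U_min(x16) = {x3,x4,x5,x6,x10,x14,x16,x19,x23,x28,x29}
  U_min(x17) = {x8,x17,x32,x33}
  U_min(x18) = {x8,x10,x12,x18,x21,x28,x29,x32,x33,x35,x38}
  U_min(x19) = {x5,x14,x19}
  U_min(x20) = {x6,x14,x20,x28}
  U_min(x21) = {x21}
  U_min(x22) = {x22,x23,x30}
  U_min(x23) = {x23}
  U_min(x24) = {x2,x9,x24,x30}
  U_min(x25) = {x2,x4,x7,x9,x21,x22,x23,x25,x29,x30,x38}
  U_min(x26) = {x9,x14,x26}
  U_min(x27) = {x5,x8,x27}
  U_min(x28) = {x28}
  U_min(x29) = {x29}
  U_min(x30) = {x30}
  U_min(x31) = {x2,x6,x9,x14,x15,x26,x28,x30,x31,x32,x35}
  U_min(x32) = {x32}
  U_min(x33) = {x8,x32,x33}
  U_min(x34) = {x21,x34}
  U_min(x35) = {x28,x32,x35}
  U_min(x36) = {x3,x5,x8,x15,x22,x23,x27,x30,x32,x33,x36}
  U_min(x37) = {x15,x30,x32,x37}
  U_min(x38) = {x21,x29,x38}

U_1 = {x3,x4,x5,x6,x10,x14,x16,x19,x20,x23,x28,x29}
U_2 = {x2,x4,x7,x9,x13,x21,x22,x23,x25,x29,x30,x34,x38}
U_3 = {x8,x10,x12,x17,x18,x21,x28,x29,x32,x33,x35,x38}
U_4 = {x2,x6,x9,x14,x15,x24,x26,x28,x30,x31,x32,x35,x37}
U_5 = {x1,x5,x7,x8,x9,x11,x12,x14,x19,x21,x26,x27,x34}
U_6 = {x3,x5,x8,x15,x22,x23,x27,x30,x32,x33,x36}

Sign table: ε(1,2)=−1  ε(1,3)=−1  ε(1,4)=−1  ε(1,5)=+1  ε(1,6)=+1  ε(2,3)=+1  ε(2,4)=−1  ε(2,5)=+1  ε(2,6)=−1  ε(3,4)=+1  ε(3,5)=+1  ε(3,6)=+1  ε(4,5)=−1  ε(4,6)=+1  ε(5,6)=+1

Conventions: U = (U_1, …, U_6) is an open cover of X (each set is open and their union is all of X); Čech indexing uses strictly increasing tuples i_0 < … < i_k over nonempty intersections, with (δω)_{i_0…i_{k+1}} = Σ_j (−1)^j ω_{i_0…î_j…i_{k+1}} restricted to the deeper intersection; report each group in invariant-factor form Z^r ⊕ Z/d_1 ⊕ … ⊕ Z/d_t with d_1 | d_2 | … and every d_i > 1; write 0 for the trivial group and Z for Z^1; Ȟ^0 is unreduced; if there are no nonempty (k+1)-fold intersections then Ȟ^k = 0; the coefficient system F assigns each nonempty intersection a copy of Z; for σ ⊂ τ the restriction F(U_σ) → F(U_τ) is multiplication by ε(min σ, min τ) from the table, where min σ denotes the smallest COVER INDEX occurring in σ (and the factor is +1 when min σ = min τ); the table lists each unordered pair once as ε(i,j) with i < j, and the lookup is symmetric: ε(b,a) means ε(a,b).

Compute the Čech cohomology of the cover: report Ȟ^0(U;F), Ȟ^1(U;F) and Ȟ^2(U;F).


nonempty intersections:
  U12={x4,x23,x29} U13={x10,x28,x29} U14={x6,x14,x28} U15={x5,x14,x19} U16={x3,x5,x23} U23={x21,x29,x38} U24={x2,x9,x30} U25={x7,x9,x21,x34} U26={x22,x23,x30} U34={x28,x32,x35} U35={x8,x12,x21} U36={x8,x32,x33} U45={x9,x14,x26} U46={x15,x30,x32} U56={x5,x8,x27}
  U123={x29} U126={x23} U134={x28} U145={x14} U156={x5} U235={x21} U245={x9} U246={x30} U346={x32} U356={x8}
C dims 6,15,10; δ0: rk 6, SNF 1^5·2; δ1: rk 9, SNF 1^9
Ȟ^0: (6−6)−0=0 ⇒ 0
Ȟ^1: (15−9)−6=0 plus torsion [2] ⇒ Z/2
Ȟ^2: (10−0)−9=1 ⇒ Z

Ȟ^0(U;F) ≅ 0; Ȟ^1(U;F) ≅ Z/2; Ȟ^2(U;F) ≅ Z


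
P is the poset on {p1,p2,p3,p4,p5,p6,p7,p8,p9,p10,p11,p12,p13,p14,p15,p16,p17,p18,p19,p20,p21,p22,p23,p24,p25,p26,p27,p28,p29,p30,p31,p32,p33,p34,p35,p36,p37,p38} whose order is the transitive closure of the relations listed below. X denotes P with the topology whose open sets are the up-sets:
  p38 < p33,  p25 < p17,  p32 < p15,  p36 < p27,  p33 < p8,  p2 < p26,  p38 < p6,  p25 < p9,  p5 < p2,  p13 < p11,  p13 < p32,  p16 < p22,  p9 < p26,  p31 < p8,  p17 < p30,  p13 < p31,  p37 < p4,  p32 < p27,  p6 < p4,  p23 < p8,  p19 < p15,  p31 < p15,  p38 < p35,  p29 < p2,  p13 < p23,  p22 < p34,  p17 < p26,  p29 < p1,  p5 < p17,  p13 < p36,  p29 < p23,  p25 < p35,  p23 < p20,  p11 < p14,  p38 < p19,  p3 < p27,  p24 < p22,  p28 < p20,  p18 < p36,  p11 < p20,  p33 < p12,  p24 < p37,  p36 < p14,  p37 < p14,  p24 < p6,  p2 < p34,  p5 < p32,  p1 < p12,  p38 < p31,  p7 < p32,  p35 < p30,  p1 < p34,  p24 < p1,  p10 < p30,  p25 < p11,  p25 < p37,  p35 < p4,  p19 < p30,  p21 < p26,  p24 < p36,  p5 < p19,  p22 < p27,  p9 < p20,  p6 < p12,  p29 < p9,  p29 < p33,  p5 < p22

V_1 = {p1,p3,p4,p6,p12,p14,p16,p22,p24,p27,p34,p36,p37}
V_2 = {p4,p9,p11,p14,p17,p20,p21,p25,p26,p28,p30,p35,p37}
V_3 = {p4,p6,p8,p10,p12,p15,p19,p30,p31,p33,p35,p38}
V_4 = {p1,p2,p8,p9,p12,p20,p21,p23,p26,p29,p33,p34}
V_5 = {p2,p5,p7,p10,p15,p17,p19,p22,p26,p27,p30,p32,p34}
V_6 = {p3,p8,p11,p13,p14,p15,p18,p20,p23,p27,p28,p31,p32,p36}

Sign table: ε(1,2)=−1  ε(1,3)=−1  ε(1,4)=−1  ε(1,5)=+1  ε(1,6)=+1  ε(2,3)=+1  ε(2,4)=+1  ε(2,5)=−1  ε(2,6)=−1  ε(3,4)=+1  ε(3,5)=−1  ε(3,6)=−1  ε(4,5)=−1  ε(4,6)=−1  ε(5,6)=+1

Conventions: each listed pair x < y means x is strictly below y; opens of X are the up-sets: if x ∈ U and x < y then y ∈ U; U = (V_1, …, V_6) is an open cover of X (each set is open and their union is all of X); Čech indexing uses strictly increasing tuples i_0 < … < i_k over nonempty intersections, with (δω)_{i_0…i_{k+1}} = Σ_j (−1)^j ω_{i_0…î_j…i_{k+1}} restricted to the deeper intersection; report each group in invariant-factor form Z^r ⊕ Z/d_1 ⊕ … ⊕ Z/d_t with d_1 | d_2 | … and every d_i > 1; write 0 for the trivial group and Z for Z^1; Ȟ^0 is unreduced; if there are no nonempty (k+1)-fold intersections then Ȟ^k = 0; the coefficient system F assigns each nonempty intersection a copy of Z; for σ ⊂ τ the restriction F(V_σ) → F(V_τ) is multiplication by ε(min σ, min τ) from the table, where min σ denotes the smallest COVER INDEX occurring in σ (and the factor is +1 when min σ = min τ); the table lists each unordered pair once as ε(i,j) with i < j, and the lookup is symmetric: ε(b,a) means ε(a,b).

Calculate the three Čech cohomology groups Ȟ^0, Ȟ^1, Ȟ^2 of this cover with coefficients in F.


nerve of the cover:
  V12={p4,p14,p37} V13={p4,p6,p12} V14={p1,p12,p34} V15={p22,p27,p34} V16={p3,p14,p27,p36} V23={p4,p30,p35} V24={p9,p20,p21,p26} V25={p17,p26,p30} V26={p11,p14,p20,p28} V34={p8,p12,p33} V35={p10,p15,p19,p30} V36={p8,p15,p31} V45={p2,p26,p34} V46={p8,p20,p23} V56={p15,p27,p32}
  V123={p4} V126={p14} V134={p12} V145={p34} V156={p27} V235={p30} V245={p26} V246={p20} V346={p8} V356={p15}
C dims 6,15,10; δ0: rk 5, SNF 1^5; δ1: rk 10, SNF 1^9·2
Ȟ^0 = (6 − 5) − 0 = 1, so Ȟ^0 ≅ Z
Ȟ^1 = (15 − 10) − 5 = 0, so Ȟ^1 ≅ 0
Ȟ^2 = (10 − 0) − 10 = 0 plus torsion [2], so Ȟ^2 ≅ Z/2

Ȟ^0 = Z,  Ȟ^1 = 0,  Ȟ^2 = Z/2


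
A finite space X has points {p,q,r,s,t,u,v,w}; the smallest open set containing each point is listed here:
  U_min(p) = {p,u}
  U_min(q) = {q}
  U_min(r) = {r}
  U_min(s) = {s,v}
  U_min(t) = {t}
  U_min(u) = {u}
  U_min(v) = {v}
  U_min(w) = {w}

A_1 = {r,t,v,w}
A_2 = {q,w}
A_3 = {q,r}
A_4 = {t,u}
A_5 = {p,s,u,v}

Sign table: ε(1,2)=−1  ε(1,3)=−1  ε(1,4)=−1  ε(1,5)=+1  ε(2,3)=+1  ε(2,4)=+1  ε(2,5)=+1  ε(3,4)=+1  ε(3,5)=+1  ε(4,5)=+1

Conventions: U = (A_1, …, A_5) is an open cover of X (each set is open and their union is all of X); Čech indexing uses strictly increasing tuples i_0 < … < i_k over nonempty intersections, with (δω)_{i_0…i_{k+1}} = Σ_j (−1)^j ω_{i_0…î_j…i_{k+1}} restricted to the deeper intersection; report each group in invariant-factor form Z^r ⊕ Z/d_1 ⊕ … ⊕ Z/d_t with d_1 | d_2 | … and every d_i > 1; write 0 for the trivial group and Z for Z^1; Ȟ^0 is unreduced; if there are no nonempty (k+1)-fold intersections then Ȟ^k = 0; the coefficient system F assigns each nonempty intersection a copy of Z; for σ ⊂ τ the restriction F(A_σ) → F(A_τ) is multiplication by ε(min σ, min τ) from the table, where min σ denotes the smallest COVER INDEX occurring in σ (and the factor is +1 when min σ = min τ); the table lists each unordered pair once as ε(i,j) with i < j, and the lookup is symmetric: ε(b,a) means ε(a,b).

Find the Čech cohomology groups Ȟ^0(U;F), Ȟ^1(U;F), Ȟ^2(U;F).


Ȟ^0 ≅ 0, Ȟ^1 ≅ Z ⊕ Z/2, Ȟ^2 ≅ 0

nonempty intersections:
  A12={w} A13={r} A14={t} A15={v} A23={q} A45={u}
C dims 5,6; δ0: rk 5, SNF 1^4·2
Ȟ^0: (5−5)−0=0 ⇒ 0
Ȟ^1: (6−0)−5=1 plus torsion [2] ⇒ Z ⊕ Z/2
Ȟ^2: (0−0)−0=0 ⇒ 0
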